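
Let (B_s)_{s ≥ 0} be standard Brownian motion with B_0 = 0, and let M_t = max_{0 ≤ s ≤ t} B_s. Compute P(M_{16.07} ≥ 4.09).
P(M_{16.07} ≥ 4.09) = 2·P(B_{16.07} ≥ 4.09) = 2(1 − Φ(4.09/√16.07)) ≈ 0.3076

By the reflection principle for Brownian motion, P(M_t ≥ a) = 2 · P(B_t ≥ a) for a ≥ 0. Since B_t ~ N(0, t), P(B_t ≥ 4.09) = 1 − Φ(4.09/√t) = 1 − Φ(4.09/√16.07) = 1 − Φ(1.0203). So
  P(M_{16.07} ≥ 4.09) = 2(1 − Φ(1.0203)) ≈ 0.3076.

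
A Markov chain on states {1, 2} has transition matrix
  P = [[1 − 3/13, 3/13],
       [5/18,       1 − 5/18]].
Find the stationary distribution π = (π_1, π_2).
π_1 = 65/119, π_2 = 54/119

Solve πP = π with π_1 + π_2 = 1. From πP = π: π_1 · (1 − 3/13) + π_2 · 5/18 = π_1 ⇒ π_2 · 5/18 = π_1 · 3/13 ⇒ π_2/π_1 = (3/13)/(5/18) = 54/65. Together with π_1 + π_2 = 1:
  π_1 = (5/18)/(3/13 + 5/18) = (5/18)/(119/234) = 65/119,
  π_2 = (3/13)/(3/13 + 5/18) = (3/13)/(119/234) = 54/119.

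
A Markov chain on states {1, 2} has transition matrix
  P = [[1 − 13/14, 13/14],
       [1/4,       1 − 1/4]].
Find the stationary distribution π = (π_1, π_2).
π_1 = 7/33, π_2 = 26/33

Solve πP = π with π_1 + π_2 = 1. From πP = π: π_1 · (1 − 13/14) + π_2 · 1/4 = π_1 ⇒ π_2 · 1/4 = π_1 · 13/14 ⇒ π_2/π_1 = (13/14)/(1/4) = 26/7. Together with π_1 + π_2 = 1:
  π_1 = (1/4)/(13/14 + 1/4) = (1/4)/(33/28) = 7/33,
  π_2 = (13/14)/(13/14 + 1/4) = (13/14)/(33/28) = 26/33.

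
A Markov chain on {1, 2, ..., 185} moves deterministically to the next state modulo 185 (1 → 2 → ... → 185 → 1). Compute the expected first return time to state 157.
E[T_157 | X_0 = 157] = 185

The chain cycles deterministically, so starting at state 157 it returns in exactly 185 steps. Equivalently, the stationary distribution is uniform π_j = 1/185 for every state j, so by Kac's formula E[T_157] = 1/π_157 = 185.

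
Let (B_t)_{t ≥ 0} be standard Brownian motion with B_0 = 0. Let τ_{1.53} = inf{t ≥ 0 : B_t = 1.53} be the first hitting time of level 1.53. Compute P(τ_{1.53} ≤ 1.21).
P(τ_{1.53} ≤ 1.21) = 2(1 − Φ(1.53/√1.21)) = 2(1 − Φ(1.3909)) ≈ 0.1643

By the reflection principle for standard BM, P(τ_b ≤ t) = 2 · P(B_t ≥ b). Since B_t ~ N(0, t), P(B_t ≥ 1.53) = 1 − Φ(1.53/√t) = 1 − Φ(1.53/√1.21) = 1 − Φ(1.3909) ≈ 0.08213. Doubling: P(τ_{1.53} ≤ 1.21) ≈ 2 · 0.08213 = 0.16426 ≈ 0.1643.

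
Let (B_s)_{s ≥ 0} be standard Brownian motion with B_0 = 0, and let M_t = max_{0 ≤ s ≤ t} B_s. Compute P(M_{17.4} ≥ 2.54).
P(M_{17.4} ≥ 2.54) = 2·P(B_{17.4} ≥ 2.54) = 2(1 − Φ(2.54/√17.4)) ≈ 0.5426

By the reflection principle for Brownian motion, P(M_t ≥ a) = 2 · P(B_t ≥ a) for a ≥ 0. Since B_t ~ N(0, t), P(B_t ≥ 2.54) = 1 − Φ(2.54/√t) = 1 − Φ(2.54/√17.4) = 1 − Φ(0.6089). So
  P(M_{17.4} ≥ 2.54) = 2(1 − Φ(0.6089)) ≈ 0.5426.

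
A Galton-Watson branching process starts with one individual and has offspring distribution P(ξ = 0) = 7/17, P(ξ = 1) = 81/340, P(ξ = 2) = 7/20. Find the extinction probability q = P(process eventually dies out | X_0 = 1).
q = 1

Mean offspring μ = 0·7/17 + 1·81/340 + 2·7/20 = 319/340 ≤ 1. For μ ≤ 1 with offspring not concentrated at 1, the Galton-Watson process goes extinct almost surely, so q = 1.
(Algebraic check: The pgf is f(s) = 7/17 + 81/340·s + 7/20·s². The extinction probability q is the smallest fixed point of f in [0, 1]. Setting s = f(s):
  7/20·s² + (81/340 − 1)·s + 7/17 = 0
  7/20·s² − (7/17 + 7/20)·s + 7/17 = 0
which factors as (s − 1)·(7/20·s − 7/17) = 0, giving roots s = 1 and s = (7/17)/(7/20) = 20/17. Since 20/17 ≥ 1, the smallest root in [0, 1] is s = 1.)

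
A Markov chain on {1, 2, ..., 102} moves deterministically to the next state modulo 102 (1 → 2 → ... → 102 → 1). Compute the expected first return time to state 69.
E[T_69 | X_0 = 69] = 102

The chain cycles deterministically, so starting at state 69 it returns in exactly 102 steps. Equivalently, the stationary distribution is uniform π_j = 1/102 for every state j, so by Kac's formula E[T_69] = 1/π_69 = 102.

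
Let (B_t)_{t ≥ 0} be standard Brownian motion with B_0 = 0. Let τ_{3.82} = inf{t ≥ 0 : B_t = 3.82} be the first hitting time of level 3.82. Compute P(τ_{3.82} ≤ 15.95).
P(τ_{3.82} ≤ 15.95) = 2(1 − Φ(3.82/√15.95)) = 2(1 − Φ(0.9565)) ≈ 0.3388

By the reflection principle for standard BM, P(τ_b ≤ t) = 2 · P(B_t ≥ b). Since B_t ~ N(0, t), P(B_t ≥ 3.82) = 1 − Φ(3.82/√t) = 1 − Φ(3.82/√15.95) = 1 − Φ(0.9565) ≈ 0.16941. Doubling: P(τ_{3.82} ≤ 15.95) ≈ 2 · 0.16941 = 0.33882 ≈ 0.3388.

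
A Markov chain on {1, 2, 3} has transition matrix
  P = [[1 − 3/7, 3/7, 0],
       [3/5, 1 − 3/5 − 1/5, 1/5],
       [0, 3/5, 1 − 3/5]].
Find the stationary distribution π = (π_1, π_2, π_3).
π = (21/41, 15/41, 5/41)

This is a birth-death chain on three states, which satisfies detailed balance: π_1 · P_{12} = π_2 · P_{21} and π_2 · P_{23} = π_3 · P_{32}.
From π_1 · 3/7 = π_2 · 3/5: π_2/π_1 = (3/7)/(3/5) = 5/7.
From π_2 · 1/5 = π_3 · 3/5: π_3/π_2 = (1/5)/(3/5) = 1/3.
Take π_1 proportional to 1; then unnormalized π = (1, 5/7, 5/21). Normalize by dividing by the sum 41/21:
  π = (21/41, 15/41, 5/41).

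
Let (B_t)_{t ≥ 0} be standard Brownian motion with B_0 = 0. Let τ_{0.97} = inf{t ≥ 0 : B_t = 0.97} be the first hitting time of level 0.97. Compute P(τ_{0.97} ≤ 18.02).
P(τ_{0.97} ≤ 18.02) = 2(1 − Φ(0.97/√18.02)) = 2(1 − Φ(0.2285)) ≈ 0.8193

By the reflection principle for standard BM, P(τ_b ≤ t) = 2 · P(B_t ≥ b). Since B_t ~ N(0, t), P(B_t ≥ 0.97) = 1 − Φ(0.97/√t) = 1 − Φ(0.97/√18.02) = 1 − Φ(0.2285) ≈ 0.40963. Doubling: P(τ_{0.97} ≤ 18.02) ≈ 2 · 0.40963 = 0.81926 ≈ 0.8193.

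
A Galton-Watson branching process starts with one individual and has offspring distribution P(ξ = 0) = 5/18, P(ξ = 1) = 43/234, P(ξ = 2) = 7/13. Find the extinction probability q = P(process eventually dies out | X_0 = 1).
q = 65/126

The pgf is f(s) = 5/18 + 43/234·s + 7/13·s². The extinction probability q is the smallest fixed point of f in [0, 1]. Setting s = f(s):
  7/13·s² + (43/234 − 1)·s + 5/18 = 0
  7/13·s² − (5/18 + 7/13)·s + 5/18 = 0
which factors as (s − 1)·(7/13·s − 5/18) = 0, giving roots s = 1 and s = (5/18)/(7/13) = 65/126.
Mean offspring μ = 43/234 + 2·7/13 = 295/234 > 1 (supercritical), so q < 1. The extinction probability is the smaller root: q = (5/18)/(7/13) = 65/126.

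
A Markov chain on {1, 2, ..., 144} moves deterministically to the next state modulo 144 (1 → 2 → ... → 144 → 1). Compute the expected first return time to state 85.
E[T_85 | X_0 = 85] = 144

The chain cycles deterministically, so starting at state 85 it returns in exactly 144 steps. Equivalently, the stationary distribution is uniform π_j = 1/144 for every state j, so by Kac's formula E[T_85] = 1/π_85 = 144.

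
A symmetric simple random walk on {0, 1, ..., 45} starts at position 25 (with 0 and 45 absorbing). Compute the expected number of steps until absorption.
E[τ | X_0 = 25] = 500

Let v_k = E[τ | X_0 = k]. Boundary: v_0 = v_45 = 0. Recurrence: v_k = 1 + (v_{k-1} + v_{k+1})/2 for 1 ≤ k ≤ 44. The particular solution to v_k − (v_{k-1} + v_{k+1})/2 = 1 is v_k = −k^2. Adding homogeneous solution A + B k and matching boundaries gives v_k = k (45 − k). Substituting k = 25: v_25 = 25 · 20 = 500.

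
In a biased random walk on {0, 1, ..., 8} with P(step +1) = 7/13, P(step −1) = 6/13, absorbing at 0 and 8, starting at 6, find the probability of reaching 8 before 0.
P(hit 8 before 0) = (1 − (6/7)^6) / (1 − (6/7)^8) = 267589/314245

Let u_k denote P(reach 8 before 0 | start at k). Boundary: u_0 = 0, u_8 = 1. Recurrence: u_k = 7/13·u_{k+1} + 6/13·u_{k-1} for 1 ≤ k ≤ 7. Try u_k = A + B·r^k with r = q/p = (6/13)/(7/13) = 6/7. Substitution satisfies the recurrence; boundary conditions give:
  u_k = (1 − r^k) / (1 − r^N) = (1 − (6/7)^6) / (1 − (6/7)^8) = 267589/314245.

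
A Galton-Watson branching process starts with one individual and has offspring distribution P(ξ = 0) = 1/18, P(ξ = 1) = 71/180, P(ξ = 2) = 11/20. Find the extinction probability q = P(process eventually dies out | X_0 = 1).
q = 10/99

The pgf is f(s) = 1/18 + 71/180·s + 11/20·s². The extinction probability q is the smallest fixed point of f in [0, 1]. Setting s = f(s):
  11/20·s² + (71/180 − 1)·s + 1/18 = 0
  11/20·s² − (1/18 + 11/20)·s + 1/18 = 0
which factors as (s − 1)·(11/20·s − 1/18) = 0, giving roots s = 1 and s = (1/18)/(11/20) = 10/99.
Mean offspring μ = 71/180 + 2·11/20 = 269/180 > 1 (supercritical), so q < 1. The extinction probability is the smaller root: q = (1/18)/(11/20) = 10/99.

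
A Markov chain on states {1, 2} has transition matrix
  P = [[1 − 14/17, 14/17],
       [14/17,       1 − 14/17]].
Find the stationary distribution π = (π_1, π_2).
π_1 = 1/2, π_2 = 1/2

Solve πP = π with π_1 + π_2 = 1. From πP = π: π_1 · (1 − 14/17) + π_2 · 14/17 = π_1 ⇒ π_2 · 14/17 = π_1 · 14/17 ⇒ π_2/π_1 = (14/17)/(14/17) = 1. Together with π_1 + π_2 = 1:
  π_1 = (14/17)/(14/17 + 14/17) = (14/17)/(28/17) = 1/2,
  π_2 = (14/17)/(14/17 + 14/17) = (14/17)/(28/17) = 1/2.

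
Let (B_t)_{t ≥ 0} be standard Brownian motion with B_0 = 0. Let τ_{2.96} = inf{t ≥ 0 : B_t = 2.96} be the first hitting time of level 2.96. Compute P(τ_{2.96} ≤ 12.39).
P(τ_{2.96} ≤ 12.39) = 2(1 − Φ(2.96/√12.39)) = 2(1 − Φ(0.8409)) ≈ 0.4004

By the reflection principle for standard BM, P(τ_b ≤ t) = 2 · P(B_t ≥ b). Since B_t ~ N(0, t), P(B_t ≥ 2.96) = 1 − Φ(2.96/√t) = 1 − Φ(2.96/√12.39) = 1 − Φ(0.8409) ≈ 0.20020. Doubling: P(τ_{2.96} ≤ 12.39) ≈ 2 · 0.20020 = 0.40040 ≈ 0.4004.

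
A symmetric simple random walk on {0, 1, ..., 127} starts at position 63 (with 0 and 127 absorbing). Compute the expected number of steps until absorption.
E[τ | X_0 = 63] = 4032

Let v_k = E[τ | X_0 = k]. Boundary: v_0 = v_127 = 0. Recurrence: v_k = 1 + (v_{k-1} + v_{k+1})/2 for 1 ≤ k ≤ 126. The particular solution to v_k − (v_{k-1} + v_{k+1})/2 = 1 is v_k = −k^2. Adding homogeneous solution A + B k and matching boundaries gives v_k = k (127 − k). Substituting k = 63: v_63 = 63 · 64 = 4032.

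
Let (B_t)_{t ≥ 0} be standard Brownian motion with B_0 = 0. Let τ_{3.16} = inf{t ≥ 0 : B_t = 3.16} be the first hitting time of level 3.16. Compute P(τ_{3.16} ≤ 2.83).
P(τ_{3.16} ≤ 2.83) = 2(1 − Φ(3.16/√2.83)) = 2(1 − Φ(1.8784)) ≈ 0.0603

By the reflection principle for standard BM, P(τ_b ≤ t) = 2 · P(B_t ≥ b). Since B_t ~ N(0, t), P(B_t ≥ 3.16) = 1 − Φ(3.16/√t) = 1 − Φ(3.16/√2.83) = 1 − Φ(1.8784) ≈ 0.03016. Doubling: P(τ_{3.16} ≤ 2.83) ≈ 2 · 0.03016 = 0.06032 ≈ 0.0603.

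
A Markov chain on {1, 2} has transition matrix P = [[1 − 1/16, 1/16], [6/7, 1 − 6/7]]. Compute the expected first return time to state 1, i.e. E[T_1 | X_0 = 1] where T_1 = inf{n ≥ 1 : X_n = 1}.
E[T_1 | X_0 = 1] = 1/π_1 = 103/96

For an irreducible recurrent Markov chain with stationary distribution π, E[T_i | X_0 = i] = 1/π_i (Kac's formula). Here π_1 = (6/7)/(1/16 + 6/7) = (6/7)/(103/112) = 96/103, so E[T_1 | X_0 = 1] = 1/π_1 = (1/16 + 6/7)/(6/7) = (103/112)/(6/7) = 103/96.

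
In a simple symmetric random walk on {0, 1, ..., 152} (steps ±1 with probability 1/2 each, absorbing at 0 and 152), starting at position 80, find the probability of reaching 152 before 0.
P(hit 152 before 0) = 80/152 = 10/19

Let u_k = P(hit 152 before 0 | start at k). Then u_0 = 0, u_152 = 1, and u_k = u_{k-1}/2 + u_{k+1}/2 for 1 ≤ k ≤ 151. This harmonic recurrence is solved by u_k = k/152, giving u_80 = 80/152 = 10/19.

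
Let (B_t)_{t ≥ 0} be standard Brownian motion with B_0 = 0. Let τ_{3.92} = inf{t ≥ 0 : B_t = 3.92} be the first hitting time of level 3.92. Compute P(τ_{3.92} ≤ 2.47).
P(τ_{3.92} ≤ 2.47) = 2(1 − Φ(3.92/√2.47)) = 2(1 − Φ(2.4942)) ≈ 0.0126

By the reflection principle for standard BM, P(τ_b ≤ t) = 2 · P(B_t ≥ b). Since B_t ~ N(0, t), P(B_t ≥ 3.92) = 1 − Φ(3.92/√t) = 1 − Φ(3.92/√2.47) = 1 − Φ(2.4942) ≈ 0.00631. Doubling: P(τ_{3.92} ≤ 2.47) ≈ 2 · 0.00631 = 0.01262 ≈ 0.0126.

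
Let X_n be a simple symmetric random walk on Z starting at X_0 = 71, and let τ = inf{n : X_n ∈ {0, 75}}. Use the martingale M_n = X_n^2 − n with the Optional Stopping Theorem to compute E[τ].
E[τ] = 284

M_n = X_n^2 − n is a martingale (since E[X_{n+1}^2 | F_n] = X_n^2 + 1). By OST (τ has finite mean in a bounded region), E[M_τ] = E[M_0] = X_0^2 − 0 = 71^2 = 5041. Also E[M_τ] = E[X_τ^2] − E[τ]. The walk exits at 0 or 75, with P(hit 75 first) = 71/75, so E[X_τ^2] = 75^2 · 71/75 + 0 = 5325. Thus E[τ] = E[X_τ^2] − E[M_τ] = 5325 − 5041 = 284 = 71(75 − 71) = 284.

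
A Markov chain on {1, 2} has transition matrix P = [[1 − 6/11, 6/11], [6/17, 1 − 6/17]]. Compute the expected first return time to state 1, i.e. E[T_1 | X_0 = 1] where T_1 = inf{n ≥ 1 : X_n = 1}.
E[T_1 | X_0 = 1] = 1/π_1 = 28/11

For an irreducible recurrent Markov chain with stationary distribution π, E[T_i | X_0 = i] = 1/π_i (Kac's formula). Here π_1 = (6/17)/(6/11 + 6/17) = (6/17)/(168/187) = 11/28, so E[T_1 | X_0 = 1] = 1/π_1 = (6/11 + 6/17)/(6/17) = (168/187)/(6/17) = 28/11.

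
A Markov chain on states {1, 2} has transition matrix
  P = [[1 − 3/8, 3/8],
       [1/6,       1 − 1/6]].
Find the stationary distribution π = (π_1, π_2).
π_1 = 4/13, π_2 = 9/13

Solve πP = π with π_1 + π_2 = 1. From πP = π: π_1 · (1 − 3/8) + π_2 · 1/6 = π_1 ⇒ π_2 · 1/6 = π_1 · 3/8 ⇒ π_2/π_1 = (3/8)/(1/6) = 9/4. Together with π_1 + π_2 = 1:
  π_1 = (1/6)/(3/8 + 1/6) = (1/6)/(13/24) = 4/13,
  π_2 = (3/8)/(3/8 + 1/6) = (3/8)/(13/24) = 9/13.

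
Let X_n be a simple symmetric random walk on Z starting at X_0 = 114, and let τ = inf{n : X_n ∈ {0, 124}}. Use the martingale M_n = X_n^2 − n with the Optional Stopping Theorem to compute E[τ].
E[τ] = 1140

M_n = X_n^2 − n is a martingale (since E[X_{n+1}^2 | F_n] = X_n^2 + 1). By OST (τ has finite mean in a bounded region), E[M_τ] = E[M_0] = X_0^2 − 0 = 114^2 = 12996. Also E[M_τ] = E[X_τ^2] − E[τ]. The walk exits at 0 or 124, with P(hit 124 first) = 114/124, so E[X_τ^2] = 124^2 · 114/124 + 0 = 14136. Thus E[τ] = E[X_τ^2] − E[M_τ] = 14136 − 12996 = 1140 = 114(124 − 114) = 1140.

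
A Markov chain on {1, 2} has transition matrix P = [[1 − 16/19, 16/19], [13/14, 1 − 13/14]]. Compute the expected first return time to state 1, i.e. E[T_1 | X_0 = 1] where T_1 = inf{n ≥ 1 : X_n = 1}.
E[T_1 | X_0 = 1] = 1/π_1 = 471/247

For an irreducible recurrent Markov chain with stationary distribution π, E[T_i | X_0 = i] = 1/π_i (Kac's formula). Here π_1 = (13/14)/(16/19 + 13/14) = (13/14)/(471/266) = 247/471, so E[T_1 | X_0 = 1] = 1/π_1 = (16/19 + 13/14)/(13/14) = (471/266)/(13/14) = 471/247.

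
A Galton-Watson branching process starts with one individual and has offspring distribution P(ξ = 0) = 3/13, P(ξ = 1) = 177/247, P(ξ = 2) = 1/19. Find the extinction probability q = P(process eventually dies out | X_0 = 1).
q = 1

Mean offspring μ = 0·3/13 + 1·177/247 + 2·1/19 = 203/247 ≤ 1. For μ ≤ 1 with offspring not concentrated at 1, the Galton-Watson process goes extinct almost surely, so q = 1.
(Algebraic check: The pgf is f(s) = 3/13 + 177/247·s + 1/19·s². The extinction probability q is the smallest fixed point of f in [0, 1]. Setting s = f(s):
  1/19·s² + (177/247 − 1)·s + 3/13 = 0
  1/19·s² − (3/13 + 1/19)·s + 3/13 = 0
which factors as (s − 1)·(1/19·s − 3/13) = 0, giving roots s = 1 and s = (3/13)/(1/19) = 57/13. Since 57/13 ≥ 1, the smallest root in [0, 1] is s = 1.)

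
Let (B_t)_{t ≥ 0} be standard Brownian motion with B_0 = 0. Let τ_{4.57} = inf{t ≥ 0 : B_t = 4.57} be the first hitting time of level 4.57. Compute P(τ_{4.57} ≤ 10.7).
P(τ_{4.57} ≤ 10.7) = 2(1 − Φ(4.57/√10.7)) = 2(1 − Φ(1.3971)) ≈ 0.1624

By the reflection principle for standard BM, P(τ_b ≤ t) = 2 · P(B_t ≥ b). Since B_t ~ N(0, t), P(B_t ≥ 4.57) = 1 − Φ(4.57/√t) = 1 − Φ(4.57/√10.7) = 1 − Φ(1.3971) ≈ 0.08119. Doubling: P(τ_{4.57} ≤ 10.7) ≈ 2 · 0.08119 = 0.16238 ≈ 0.1624.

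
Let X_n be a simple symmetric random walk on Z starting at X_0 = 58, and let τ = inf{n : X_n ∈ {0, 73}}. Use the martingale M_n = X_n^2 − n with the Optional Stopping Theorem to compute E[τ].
E[τ] = 870

M_n = X_n^2 − n is a martingale (since E[X_{n+1}^2 | F_n] = X_n^2 + 1). By OST (τ has finite mean in a bounded region), E[M_τ] = E[M_0] = X_0^2 − 0 = 58^2 = 3364. Also E[M_τ] = E[X_τ^2] − E[τ]. The walk exits at 0 or 73, with P(hit 73 first) = 58/73, so E[X_τ^2] = 73^2 · 58/73 + 0 = 4234. Thus E[τ] = E[X_τ^2] − E[M_τ] = 4234 − 3364 = 870 = 58(73 − 58) = 870.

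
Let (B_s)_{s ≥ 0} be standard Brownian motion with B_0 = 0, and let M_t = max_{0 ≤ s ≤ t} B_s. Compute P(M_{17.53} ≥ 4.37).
P(M_{17.53} ≥ 4.37) = 2·P(B_{17.53} ≥ 4.37) = 2(1 − Φ(4.37/√17.53)) ≈ 0.2966

By the reflection principle for Brownian motion, P(M_t ≥ a) = 2 · P(B_t ≥ a) for a ≥ 0. Since B_t ~ N(0, t), P(B_t ≥ 4.37) = 1 − Φ(4.37/√t) = 1 − Φ(4.37/√17.53) = 1 − Φ(1.0437). So
  P(M_{17.53} ≥ 4.37) = 2(1 − Φ(1.0437)) ≈ 0.2966.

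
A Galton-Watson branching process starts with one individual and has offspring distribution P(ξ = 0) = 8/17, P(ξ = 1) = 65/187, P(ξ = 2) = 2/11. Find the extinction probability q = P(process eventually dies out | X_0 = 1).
q = 1

Mean offspring μ = 0·8/17 + 1·65/187 + 2·2/11 = 133/187 ≤ 1. For μ ≤ 1 with offspring not concentrated at 1, the Galton-Watson process goes extinct almost surely, so q = 1.
(Algebraic check: The pgf is f(s) = 8/17 + 65/187·s + 2/11·s². The extinction probability q is the smallest fixed point of f in [0, 1]. Setting s = f(s):
  2/11·s² + (65/187 − 1)·s + 8/17 = 0
  2/11·s² − (8/17 + 2/11)·s + 8/17 = 0
which factors as (s − 1)·(2/11·s − 8/17) = 0, giving roots s = 1 and s = (8/17)/(2/11) = 44/17. Since 44/17 ≥ 1, the smallest root in [0, 1] is s = 1.)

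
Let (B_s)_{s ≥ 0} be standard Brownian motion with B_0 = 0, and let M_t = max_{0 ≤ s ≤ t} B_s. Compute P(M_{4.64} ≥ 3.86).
P(M_{4.64} ≥ 3.86) = 2·P(B_{4.64} ≥ 3.86) = 2(1 − Φ(3.86/√4.64)) ≈ 0.0731

By the reflection principle for Brownian motion, P(M_t ≥ a) = 2 · P(B_t ≥ a) for a ≥ 0. Since B_t ~ N(0, t), P(B_t ≥ 3.86) = 1 − Φ(3.86/√t) = 1 − Φ(3.86/√4.64) = 1 − Φ(1.7920). So
  P(M_{4.64} ≥ 3.86) = 2(1 − Φ(1.7920)) ≈ 0.0731.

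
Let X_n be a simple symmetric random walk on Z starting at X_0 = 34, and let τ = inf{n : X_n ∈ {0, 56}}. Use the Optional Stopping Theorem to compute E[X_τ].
E[X_τ] = 34

X_n is a martingale and τ is a bounded-mean stopping time (indeed τ is finite a.s. with bounded expectation since the walk is in a bounded region). By the OST, E[X_τ] = E[X_0] = 34. Equivalently: E[X_τ] = 56 · P(hit 56 first) + 0 · P(hit 0 first) = 56 · (34/56) = 34.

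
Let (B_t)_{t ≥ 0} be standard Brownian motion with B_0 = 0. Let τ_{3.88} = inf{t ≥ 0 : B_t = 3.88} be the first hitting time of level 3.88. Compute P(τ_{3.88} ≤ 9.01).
P(τ_{3.88} ≤ 9.01) = 2(1 − Φ(3.88/√9.01)) = 2(1 − Φ(1.2926)) ≈ 0.1961

By the reflection principle for standard BM, P(τ_b ≤ t) = 2 · P(B_t ≥ b). Since B_t ~ N(0, t), P(B_t ≥ 3.88) = 1 − Φ(3.88/√t) = 1 − Φ(3.88/√9.01) = 1 − Φ(1.2926) ≈ 0.09807. Doubling: P(τ_{3.88} ≤ 9.01) ≈ 2 · 0.09807 = 0.19614 ≈ 0.1961.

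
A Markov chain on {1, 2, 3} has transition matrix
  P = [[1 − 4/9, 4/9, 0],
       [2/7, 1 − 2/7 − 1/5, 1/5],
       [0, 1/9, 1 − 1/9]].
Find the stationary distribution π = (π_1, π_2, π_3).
π = (45/241, 70/241, 126/241)

This is a birth-death chain on three states, which satisfies detailed balance: π_1 · P_{12} = π_2 · P_{21} and π_2 · P_{23} = π_3 · P_{32}.
From π_1 · 4/9 = π_2 · 2/7: π_2/π_1 = (4/9)/(2/7) = 14/9.
From π_2 · 1/5 = π_3 · 1/9: π_3/π_2 = (1/5)/(1/9) = 9/5.
Take π_1 proportional to 1; then unnormalized π = (1, 14/9, 14/5). Normalize by dividing by the sum 241/45:
  π = (45/241, 70/241, 126/241).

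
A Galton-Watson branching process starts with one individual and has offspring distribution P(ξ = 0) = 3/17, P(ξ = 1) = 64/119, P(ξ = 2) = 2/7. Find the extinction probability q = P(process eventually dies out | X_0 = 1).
q = 21/34

The pgf is f(s) = 3/17 + 64/119·s + 2/7·s². The extinction probability q is the smallest fixed point of f in [0, 1]. Setting s = f(s):
  2/7·s² + (64/119 − 1)·s + 3/17 = 0
  2/7·s² − (3/17 + 2/7)·s + 3/17 = 0
which factors as (s − 1)·(2/7·s − 3/17) = 0, giving roots s = 1 and s = (3/17)/(2/7) = 21/34.
Mean offspring μ = 64/119 + 2·2/7 = 132/119 > 1 (supercritical), so q < 1. The extinction probability is the smaller root: q = (3/17)/(2/7) = 21/34.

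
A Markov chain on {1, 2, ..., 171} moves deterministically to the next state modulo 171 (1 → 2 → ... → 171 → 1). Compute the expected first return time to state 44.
E[T_44 | X_0 = 44] = 171

The chain cycles deterministically, so starting at state 44 it returns in exactly 171 steps. Equivalently, the stationary distribution is uniform π_j = 1/171 for every state j, so by Kac's formula E[T_44] = 1/π_44 = 171.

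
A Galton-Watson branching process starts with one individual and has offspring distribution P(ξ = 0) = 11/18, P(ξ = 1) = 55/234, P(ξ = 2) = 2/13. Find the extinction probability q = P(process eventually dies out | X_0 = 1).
q = 1

Mean offspring μ = 0·11/18 + 1·55/234 + 2·2/13 = 127/234 ≤ 1. For μ ≤ 1 with offspring not concentrated at 1, the Galton-Watson process goes extinct almost surely, so q = 1.
(Algebraic check: The pgf is f(s) = 11/18 + 55/234·s + 2/13·s². The extinction probability q is the smallest fixed point of f in [0, 1]. Setting s = f(s):
  2/13·s² + (55/234 − 1)·s + 11/18 = 0
  2/13·s² − (11/18 + 2/13)·s + 11/18 = 0
which factors as (s − 1)·(2/13·s − 11/18) = 0, giving roots s = 1 and s = (11/18)/(2/13) = 143/36. Since 143/36 ≥ 1, the smallest root in [0, 1] is s = 1.)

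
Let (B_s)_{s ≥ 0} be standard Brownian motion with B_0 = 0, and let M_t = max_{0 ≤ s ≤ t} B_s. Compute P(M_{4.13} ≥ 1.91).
P(M_{4.13} ≥ 1.91) = 2·P(B_{4.13} ≥ 1.91) = 2(1 − Φ(1.91/√4.13)) ≈ 0.3473

By the reflection principle for Brownian motion, P(M_t ≥ a) = 2 · P(B_t ≥ a) for a ≥ 0. Since B_t ~ N(0, t), P(B_t ≥ 1.91) = 1 − Φ(1.91/√t) = 1 − Φ(1.91/√4.13) = 1 − Φ(0.9398). So
  P(M_{4.13} ≥ 1.91) = 2(1 − Φ(0.9398)) ≈ 0.3473.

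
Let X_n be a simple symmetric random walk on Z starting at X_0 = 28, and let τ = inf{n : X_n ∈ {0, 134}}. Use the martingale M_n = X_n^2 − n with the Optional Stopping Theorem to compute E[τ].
E[τ] = 2968

M_n = X_n^2 − n is a martingale (since E[X_{n+1}^2 | F_n] = X_n^2 + 1). By OST (τ has finite mean in a bounded region), E[M_τ] = E[M_0] = X_0^2 − 0 = 28^2 = 784. Also E[M_τ] = E[X_τ^2] − E[τ]. The walk exits at 0 or 134, with P(hit 134 first) = 28/134, so E[X_τ^2] = 134^2 · 28/134 + 0 = 3752. Thus E[τ] = E[X_τ^2] − E[M_τ] = 3752 − 784 = 2968 = 28(134 − 28) = 2968.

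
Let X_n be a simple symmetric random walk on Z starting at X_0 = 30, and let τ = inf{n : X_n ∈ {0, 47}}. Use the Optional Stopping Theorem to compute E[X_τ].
E[X_τ] = 30

X_n is a martingale and τ is a bounded-mean stopping time (indeed τ is finite a.s. with bounded expectation since the walk is in a bounded region). By the OST, E[X_τ] = E[X_0] = 30. Equivalently: E[X_τ] = 47 · P(hit 47 first) + 0 · P(hit 0 first) = 47 · (30/47) = 30.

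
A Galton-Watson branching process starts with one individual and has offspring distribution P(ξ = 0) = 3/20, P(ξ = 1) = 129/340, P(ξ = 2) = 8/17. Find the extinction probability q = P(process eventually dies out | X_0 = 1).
q = 51/160

The pgf is f(s) = 3/20 + 129/340·s + 8/17·s². The extinction probability q is the smallest fixed point of f in [0, 1]. Setting s = f(s):
  8/17·s² + (129/340 − 1)·s + 3/20 = 0
  8/17·s² − (3/20 + 8/17)·s + 3/20 = 0
which factors as (s − 1)·(8/17·s − 3/20) = 0, giving roots s = 1 and s = (3/20)/(8/17) = 51/160.
Mean offspring μ = 129/340 + 2·8/17 = 449/340 > 1 (supercritical), so q < 1. The extinction probability is the smaller root: q = (3/20)/(8/17) = 51/160.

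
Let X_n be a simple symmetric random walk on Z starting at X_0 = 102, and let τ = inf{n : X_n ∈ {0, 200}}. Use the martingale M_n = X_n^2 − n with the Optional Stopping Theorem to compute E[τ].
E[τ] = 9996

M_n = X_n^2 − n is a martingale (since E[X_{n+1}^2 | F_n] = X_n^2 + 1). By OST (τ has finite mean in a bounded region), E[M_τ] = E[M_0] = X_0^2 − 0 = 102^2 = 10404. Also E[M_τ] = E[X_τ^2] − E[τ]. The walk exits at 0 or 200, with P(hit 200 first) = 102/200, so E[X_τ^2] = 200^2 · 102/200 + 0 = 20400. Thus E[τ] = E[X_τ^2] − E[M_τ] = 20400 − 10404 = 9996 = 102(200 − 102) = 9996.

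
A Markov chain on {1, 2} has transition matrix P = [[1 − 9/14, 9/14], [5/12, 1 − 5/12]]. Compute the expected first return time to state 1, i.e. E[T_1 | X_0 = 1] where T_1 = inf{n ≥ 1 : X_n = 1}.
E[T_1 | X_0 = 1] = 1/π_1 = 89/35

For an irreducible recurrent Markov chain with stationary distribution π, E[T_i | X_0 = i] = 1/π_i (Kac's formula). Here π_1 = (5/12)/(9/14 + 5/12) = (5/12)/(89/84) = 35/89, so E[T_1 | X_0 = 1] = 1/π_1 = (9/14 + 5/12)/(5/12) = (89/84)/(5/12) = 89/35.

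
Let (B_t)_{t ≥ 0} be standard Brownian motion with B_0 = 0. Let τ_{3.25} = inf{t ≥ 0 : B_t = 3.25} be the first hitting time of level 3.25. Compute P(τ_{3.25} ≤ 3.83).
P(τ_{3.25} ≤ 3.83) = 2(1 − Φ(3.25/√3.83)) = 2(1 − Φ(1.6607)) ≈ 0.0968

By the reflection principle for standard BM, P(τ_b ≤ t) = 2 · P(B_t ≥ b). Since B_t ~ N(0, t), P(B_t ≥ 3.25) = 1 − Φ(3.25/√t) = 1 − Φ(3.25/√3.83) = 1 − Φ(1.6607) ≈ 0.04839. Doubling: P(τ_{3.25} ≤ 3.83) ≈ 2 · 0.04839 = 0.09678 ≈ 0.0968.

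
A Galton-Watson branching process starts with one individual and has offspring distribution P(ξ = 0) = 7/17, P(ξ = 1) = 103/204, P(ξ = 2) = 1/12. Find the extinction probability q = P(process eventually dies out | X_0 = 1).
q = 1

Mean offspring μ = 0·7/17 + 1·103/204 + 2·1/12 = 137/204 ≤ 1. For μ ≤ 1 with offspring not concentrated at 1, the Galton-Watson process goes extinct almost surely, so q = 1.
(Algebraic check: The pgf is f(s) = 7/17 + 103/204·s + 1/12·s². The extinction probability q is the smallest fixed point of f in [0, 1]. Setting s = f(s):
  1/12·s² + (103/204 − 1)·s + 7/17 = 0
  1/12·s² − (7/17 + 1/12)·s + 7/17 = 0
which factors as (s − 1)·(1/12·s − 7/17) = 0, giving roots s = 1 and s = (7/17)/(1/12) = 84/17. Since 84/17 ≥ 1, the smallest root in [0, 1] is s = 1.)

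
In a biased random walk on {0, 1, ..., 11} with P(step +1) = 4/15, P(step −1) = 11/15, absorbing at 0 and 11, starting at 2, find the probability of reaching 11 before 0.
P(hit 11 before 0) = (1 − (11/4)^2) / (1 − (11/4)^11) = 3932160/40758210901

Let u_k denote P(reach 11 before 0 | start at k). Boundary: u_0 = 0, u_11 = 1. Recurrence: u_k = 4/15·u_{k+1} + 11/15·u_{k-1} for 1 ≤ k ≤ 10. Try u_k = A + B·r^k with r = q/p = (11/15)/(4/15) = 11/4. Substitution satisfies the recurrence; boundary conditions give:
  u_k = (1 − r^k) / (1 − r^N) = (1 − (11/4)^2) / (1 − (11/4)^11) = 3932160/40758210901.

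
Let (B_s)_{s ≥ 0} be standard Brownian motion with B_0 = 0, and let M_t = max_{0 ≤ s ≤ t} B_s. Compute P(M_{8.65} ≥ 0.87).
P(M_{8.65} ≥ 0.87) = 2·P(B_{8.65} ≥ 0.87) = 2(1 − Φ(0.87/√8.65)) ≈ 0.7674

By the reflection principle for Brownian motion, P(M_t ≥ a) = 2 · P(B_t ≥ a) for a ≥ 0. Since B_t ~ N(0, t), P(B_t ≥ 0.87) = 1 − Φ(0.87/√t) = 1 − Φ(0.87/√8.65) = 1 − Φ(0.2958). So
  P(M_{8.65} ≥ 0.87) = 2(1 − Φ(0.2958)) ≈ 0.7674.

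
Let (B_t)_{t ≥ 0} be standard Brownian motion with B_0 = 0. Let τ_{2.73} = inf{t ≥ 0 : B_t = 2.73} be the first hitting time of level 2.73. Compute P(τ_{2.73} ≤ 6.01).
P(τ_{2.73} ≤ 6.01) = 2(1 − Φ(2.73/√6.01)) = 2(1 − Φ(1.1136)) ≈ 0.2655

By the reflection principle for standard BM, P(τ_b ≤ t) = 2 · P(B_t ≥ b). Since B_t ~ N(0, t), P(B_t ≥ 2.73) = 1 − Φ(2.73/√t) = 1 − Φ(2.73/√6.01) = 1 − Φ(1.1136) ≈ 0.13273. Doubling: P(τ_{2.73} ≤ 6.01) ≈ 2 · 0.13273 = 0.26546 ≈ 0.2655.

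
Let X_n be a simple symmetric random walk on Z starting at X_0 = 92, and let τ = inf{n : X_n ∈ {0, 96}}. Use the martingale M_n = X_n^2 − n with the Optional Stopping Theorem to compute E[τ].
E[τ] = 368

M_n = X_n^2 − n is a martingale (since E[X_{n+1}^2 | F_n] = X_n^2 + 1). By OST (τ has finite mean in a bounded region), E[M_τ] = E[M_0] = X_0^2 − 0 = 92^2 = 8464. Also E[M_τ] = E[X_τ^2] − E[τ]. The walk exits at 0 or 96, with P(hit 96 first) = 92/96, so E[X_τ^2] = 96^2 · 92/96 + 0 = 8832. Thus E[τ] = E[X_τ^2] − E[M_τ] = 8832 − 8464 = 368 = 92(96 − 92) = 368.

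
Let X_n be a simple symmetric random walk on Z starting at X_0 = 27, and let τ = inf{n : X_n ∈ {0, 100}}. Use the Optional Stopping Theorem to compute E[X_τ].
E[X_τ] = 27

X_n is a martingale and τ is a bounded-mean stopping time (indeed τ is finite a.s. with bounded expectation since the walk is in a bounded region). By the OST, E[X_τ] = E[X_0] = 27. Equivalently: E[X_τ] = 100 · P(hit 100 first) + 0 · P(hit 0 first) = 100 · (27/100) = 27.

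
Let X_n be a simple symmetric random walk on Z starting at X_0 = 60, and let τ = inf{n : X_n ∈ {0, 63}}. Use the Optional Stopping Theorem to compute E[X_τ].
E[X_τ] = 60

X_n is a martingale and τ is a bounded-mean stopping time (indeed τ is finite a.s. with bounded expectation since the walk is in a bounded region). By the OST, E[X_τ] = E[X_0] = 60. Equivalently: E[X_τ] = 63 · P(hit 63 first) + 0 · P(hit 0 first) = 63 · (60/63) = 60.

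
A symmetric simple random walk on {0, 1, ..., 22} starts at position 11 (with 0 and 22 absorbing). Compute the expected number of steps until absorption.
E[τ | X_0 = 11] = 121

Let v_k = E[τ | X_0 = k]. Boundary: v_0 = v_22 = 0. Recurrence: v_k = 1 + (v_{k-1} + v_{k+1})/2 for 1 ≤ k ≤ 21. The particular solution to v_k − (v_{k-1} + v_{k+1})/2 = 1 is v_k = −k^2. Adding homogeneous solution A + B k and matching boundaries gives v_k = k (22 − k). Substituting k = 11: v_11 = 11 · 11 = 121.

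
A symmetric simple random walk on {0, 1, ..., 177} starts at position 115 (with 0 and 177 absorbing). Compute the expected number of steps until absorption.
E[τ | X_0 = 115] = 7130

Let v_k = E[τ | X_0 = k]. Boundary: v_0 = v_177 = 0. Recurrence: v_k = 1 + (v_{k-1} + v_{k+1})/2 for 1 ≤ k ≤ 176. The particular solution to v_k − (v_{k-1} + v_{k+1})/2 = 1 is v_k = −k^2. Adding homogeneous solution A + B k and matching boundaries gives v_k = k (177 − k). Substituting k = 115: v_115 = 115 · 62 = 7130.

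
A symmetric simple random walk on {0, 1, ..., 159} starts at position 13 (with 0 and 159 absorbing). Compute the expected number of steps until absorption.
E[τ | X_0 = 13] = 1898

Let v_k = E[τ | X_0 = k]. Boundary: v_0 = v_159 = 0. Recurrence: v_k = 1 + (v_{k-1} + v_{k+1})/2 for 1 ≤ k ≤ 158. The particular solution to v_k − (v_{k-1} + v_{k+1})/2 = 1 is v_k = −k^2. Adding homogeneous solution A + B k and matching boundaries gives v_k = k (159 − k). Substituting k = 13: v_13 = 13 · 146 = 1898.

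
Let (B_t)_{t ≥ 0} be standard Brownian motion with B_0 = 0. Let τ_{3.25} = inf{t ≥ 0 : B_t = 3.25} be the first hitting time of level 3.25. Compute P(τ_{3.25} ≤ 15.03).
P(τ_{3.25} ≤ 15.03) = 2(1 − Φ(3.25/√15.03)) = 2(1 − Φ(0.8383)) ≈ 0.4019

By the reflection principle for standard BM, P(τ_b ≤ t) = 2 · P(B_t ≥ b). Since B_t ~ N(0, t), P(B_t ≥ 3.25) = 1 − Φ(3.25/√t) = 1 − Φ(3.25/√15.03) = 1 − Φ(0.8383) ≈ 0.20093. Doubling: P(τ_{3.25} ≤ 15.03) ≈ 2 · 0.20093 = 0.40186 ≈ 0.4019.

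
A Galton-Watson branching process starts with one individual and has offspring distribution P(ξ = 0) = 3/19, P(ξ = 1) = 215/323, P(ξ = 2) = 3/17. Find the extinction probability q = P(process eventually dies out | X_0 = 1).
q = 17/19

The pgf is f(s) = 3/19 + 215/323·s + 3/17·s². The extinction probability q is the smallest fixed point of f in [0, 1]. Setting s = f(s):
  3/17·s² + (215/323 − 1)·s + 3/19 = 0
  3/17·s² − (3/19 + 3/17)·s + 3/19 = 0
which factors as (s − 1)·(3/17·s − 3/19) = 0, giving roots s = 1 and s = (3/19)/(3/17) = 17/19.
Mean offspring μ = 215/323 + 2·3/17 = 329/323 > 1 (supercritical), so q < 1. The extinction probability is the smaller root: q = (3/19)/(3/17) = 17/19.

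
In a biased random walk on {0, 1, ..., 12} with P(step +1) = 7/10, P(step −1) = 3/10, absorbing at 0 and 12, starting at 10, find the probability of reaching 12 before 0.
P(hit 12 before 0) = (1 − (3/7)^10) / (1 − (3/7)^12) = 345959845/346018894

Let u_k denote P(reach 12 before 0 | start at k). Boundary: u_0 = 0, u_12 = 1. Recurrence: u_k = 7/10·u_{k+1} + 3/10·u_{k-1} for 1 ≤ k ≤ 11. Try u_k = A + B·r^k with r = q/p = (3/10)/(7/10) = 3/7. Substitution satisfies the recurrence; boundary conditions give:
  u_k = (1 − r^k) / (1 − r^N) = (1 − (3/7)^10) / (1 − (3/7)^12) = 345959845/346018894.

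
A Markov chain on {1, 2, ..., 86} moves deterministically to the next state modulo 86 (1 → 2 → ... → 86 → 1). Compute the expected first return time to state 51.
E[T_51 | X_0 = 51] = 86

The chain cycles deterministically, so starting at state 51 it returns in exactly 86 steps. Equivalently, the stationary distribution is uniform π_j = 1/86 for every state j, so by Kac's formula E[T_51] = 1/π_51 = 86.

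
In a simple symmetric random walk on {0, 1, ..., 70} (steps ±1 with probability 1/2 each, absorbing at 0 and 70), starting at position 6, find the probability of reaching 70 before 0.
P(hit 70 before 0) = 6/70 = 3/35

Let u_k = P(hit 70 before 0 | start at k). Then u_0 = 0, u_70 = 1, and u_k = u_{k-1}/2 + u_{k+1}/2 for 1 ≤ k ≤ 69. This harmonic recurrence is solved by u_k = k/70, giving u_6 = 6/70 = 3/35.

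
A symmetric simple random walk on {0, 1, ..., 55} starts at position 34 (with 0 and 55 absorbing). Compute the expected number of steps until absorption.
E[τ | X_0 = 34] = 714

Let v_k = E[τ | X_0 = k]. Boundary: v_0 = v_55 = 0. Recurrence: v_k = 1 + (v_{k-1} + v_{k+1})/2 for 1 ≤ k ≤ 54. The particular solution to v_k − (v_{k-1} + v_{k+1})/2 = 1 is v_k = −k^2. Adding homogeneous solution A + B k and matching boundaries gives v_k = k (55 − k). Substituting k = 34: v_34 = 34 · 21 = 714.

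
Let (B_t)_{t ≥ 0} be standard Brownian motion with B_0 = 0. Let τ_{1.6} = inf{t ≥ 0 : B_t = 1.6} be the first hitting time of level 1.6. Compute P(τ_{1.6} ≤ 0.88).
P(τ_{1.6} ≤ 0.88) = 2(1 − Φ(1.6/√0.88)) = 2(1 − Φ(1.7056)) ≈ 0.0881

By the reflection principle for standard BM, P(τ_b ≤ t) = 2 · P(B_t ≥ b). Since B_t ~ N(0, t), P(B_t ≥ 1.6) = 1 − Φ(1.6/√t) = 1 − Φ(1.6/√0.88) = 1 − Φ(1.7056) ≈ 0.04404. Doubling: P(τ_{1.6} ≤ 0.88) ≈ 2 · 0.04404 = 0.08808 ≈ 0.0881.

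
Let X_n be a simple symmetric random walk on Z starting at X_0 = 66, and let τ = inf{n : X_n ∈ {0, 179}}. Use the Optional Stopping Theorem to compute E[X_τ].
E[X_τ] = 66

X_n is a martingale and τ is a bounded-mean stopping time (indeed τ is finite a.s. with bounded expectation since the walk is in a bounded region). By the OST, E[X_τ] = E[X_0] = 66. Equivalently: E[X_τ] = 179 · P(hit 179 first) + 0 · P(hit 0 first) = 179 · (66/179) = 66.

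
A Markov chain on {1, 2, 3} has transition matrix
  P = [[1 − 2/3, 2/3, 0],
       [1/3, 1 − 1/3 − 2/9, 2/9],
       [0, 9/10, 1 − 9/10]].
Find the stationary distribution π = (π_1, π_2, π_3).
π = (81/283, 162/283, 40/283)

This is a birth-death chain on three states, which satisfies detailed balance: π_1 · P_{12} = π_2 · P_{21} and π_2 · P_{23} = π_3 · P_{32}.
From π_1 · 2/3 = π_2 · 1/3: π_2/π_1 = (2/3)/(1/3) = 2.
From π_2 · 2/9 = π_3 · 9/10: π_3/π_2 = (2/9)/(9/10) = 20/81.
Take π_1 proportional to 1; then unnormalized π = (1, 2, 40/81). Normalize by dividing by the sum 283/81:
  π = (81/283, 162/283, 40/283).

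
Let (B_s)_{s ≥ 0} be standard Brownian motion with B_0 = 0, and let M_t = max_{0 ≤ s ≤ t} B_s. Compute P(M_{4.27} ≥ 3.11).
P(M_{4.27} ≥ 3.11) = 2·P(B_{4.27} ≥ 3.11) = 2(1 − Φ(3.11/√4.27)) ≈ 0.1323

By the reflection principle for Brownian motion, P(M_t ≥ a) = 2 · P(B_t ≥ a) for a ≥ 0. Since B_t ~ N(0, t), P(B_t ≥ 3.11) = 1 − Φ(3.11/√t) = 1 − Φ(3.11/√4.27) = 1 − Φ(1.5050). So
  P(M_{4.27} ≥ 3.11) = 2(1 − Φ(1.5050)) ≈ 0.1323.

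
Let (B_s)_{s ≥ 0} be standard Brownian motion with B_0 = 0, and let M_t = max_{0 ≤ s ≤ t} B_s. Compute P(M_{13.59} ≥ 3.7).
P(M_{13.59} ≥ 3.7) = 2·P(B_{13.59} ≥ 3.7) = 2(1 − Φ(3.7/√13.59)) ≈ 0.3155

By the reflection principle for Brownian motion, P(M_t ≥ a) = 2 · P(B_t ≥ a) for a ≥ 0. Since B_t ~ N(0, t), P(B_t ≥ 3.7) = 1 − Φ(3.7/√t) = 1 − Φ(3.7/√13.59) = 1 − Φ(1.0037). So
  P(M_{13.59} ≥ 3.7) = 2(1 − Φ(1.0037)) ≈ 0.3155.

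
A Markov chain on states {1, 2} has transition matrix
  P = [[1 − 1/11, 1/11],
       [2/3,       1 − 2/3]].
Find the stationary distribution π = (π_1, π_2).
π_1 = 22/25, π_2 = 3/25

Solve πP = π with π_1 + π_2 = 1. From πP = π: π_1 · (1 − 1/11) + π_2 · 2/3 = π_1 ⇒ π_2 · 2/3 = π_1 · 1/11 ⇒ π_2/π_1 = (1/11)/(2/3) = 3/22. Together with π_1 + π_2 = 1:
  π_1 = (2/3)/(1/11 + 2/3) = (2/3)/(25/33) = 22/25,
  π_2 = (1/11)/(1/11 + 2/3) = (1/11)/(25/33) = 3/25.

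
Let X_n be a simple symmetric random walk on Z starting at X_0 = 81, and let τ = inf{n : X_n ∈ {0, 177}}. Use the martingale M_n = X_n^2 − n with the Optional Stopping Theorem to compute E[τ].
E[τ] = 7776

M_n = X_n^2 − n is a martingale (since E[X_{n+1}^2 | F_n] = X_n^2 + 1). By OST (τ has finite mean in a bounded region), E[M_τ] = E[M_0] = X_0^2 − 0 = 81^2 = 6561. Also E[M_τ] = E[X_τ^2] − E[τ]. The walk exits at 0 or 177, with P(hit 177 first) = 81/177, so E[X_τ^2] = 177^2 · 81/177 + 0 = 14337. Thus E[τ] = E[X_τ^2] − E[M_τ] = 14337 − 6561 = 7776 = 81(177 − 81) = 7776.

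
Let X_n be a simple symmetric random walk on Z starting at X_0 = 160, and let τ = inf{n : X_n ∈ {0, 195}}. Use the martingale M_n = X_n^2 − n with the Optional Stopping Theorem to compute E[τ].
E[τ] = 5600

M_n = X_n^2 − n is a martingale (since E[X_{n+1}^2 | F_n] = X_n^2 + 1). By OST (τ has finite mean in a bounded region), E[M_τ] = E[M_0] = X_0^2 − 0 = 160^2 = 25600. Also E[M_τ] = E[X_τ^2] − E[τ]. The walk exits at 0 or 195, with P(hit 195 first) = 160/195, so E[X_τ^2] = 195^2 · 160/195 + 0 = 31200. Thus E[τ] = E[X_τ^2] − E[M_τ] = 31200 − 25600 = 5600 = 160(195 − 160) = 5600.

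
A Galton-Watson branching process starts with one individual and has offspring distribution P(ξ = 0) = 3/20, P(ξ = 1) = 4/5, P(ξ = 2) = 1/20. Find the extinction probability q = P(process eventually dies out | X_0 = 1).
q = 1

Mean offspring μ = 0·3/20 + 1·4/5 + 2·1/20 = 9/10 ≤ 1. For μ ≤ 1 with offspring not concentrated at 1, the Galton-Watson process goes extinct almost surely, so q = 1.
(Algebraic check: The pgf is f(s) = 3/20 + 4/5·s + 1/20·s². The extinction probability q is the smallest fixed point of f in [0, 1]. Setting s = f(s):
  1/20·s² + (4/5 − 1)·s + 3/20 = 0
  1/20·s² − (3/20 + 1/20)·s + 3/20 = 0
which factors as (s − 1)·(1/20·s − 3/20) = 0, giving roots s = 1 and s = (3/20)/(1/20) = 3. Since 3 ≥ 1, the smallest root in [0, 1] is s = 1.)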